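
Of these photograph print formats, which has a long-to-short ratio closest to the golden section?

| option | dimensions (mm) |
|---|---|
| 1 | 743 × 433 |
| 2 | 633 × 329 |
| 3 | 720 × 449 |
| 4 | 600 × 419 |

Ratios (long/short): 1 ≈ 1.716; 2 ≈ 1.924; 3 ≈ 1.604; 4 ≈ 1.432.
golden ratio ≈ 1.618; option 3 is nearest (Δ 0.014).

3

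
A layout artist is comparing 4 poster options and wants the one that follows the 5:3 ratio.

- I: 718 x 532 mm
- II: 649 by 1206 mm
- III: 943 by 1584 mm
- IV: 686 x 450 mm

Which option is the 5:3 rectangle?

Ratios (long/short): I ≈ 1.350; II ≈ 1.858; III ≈ 1.680; IV ≈ 1.524.
5:3 ≈ 1.667; option III is nearest (Δ 0.013).

III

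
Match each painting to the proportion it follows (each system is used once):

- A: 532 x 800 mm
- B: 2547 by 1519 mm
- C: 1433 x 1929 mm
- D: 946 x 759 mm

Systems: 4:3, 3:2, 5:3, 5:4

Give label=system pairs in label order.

A=3:2, B=5:3, C=4:3, D=5:4

Ratios: A ≈ 1.504; B ≈ 1.677; C ≈ 1.346; D ≈ 1.246.
Targets: 4:3 ≈ 1.333; 3:2 ≈ 1.500; 5:3 ≈ 1.667; 5:4 ≈ 1.250.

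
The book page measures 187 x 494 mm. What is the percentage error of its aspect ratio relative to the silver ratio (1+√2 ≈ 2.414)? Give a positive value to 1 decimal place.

Ratio = 494 / 187 ≈ 2.6417.
Ideal silver ratio ≈ 2.4142. |2.6417 − 2.4142| / 2.4142 ≈ 9.42% → 9.4%.

9.4%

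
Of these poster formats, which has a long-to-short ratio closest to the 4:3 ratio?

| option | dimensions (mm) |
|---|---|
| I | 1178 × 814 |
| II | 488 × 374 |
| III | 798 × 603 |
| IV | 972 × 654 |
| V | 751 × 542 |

III

Ratios (long/short): I ≈ 1.447; II ≈ 1.305; III ≈ 1.323; IV ≈ 1.486; V ≈ 1.386.
4:3 ≈ 1.333; option III is nearest (Δ 0.010).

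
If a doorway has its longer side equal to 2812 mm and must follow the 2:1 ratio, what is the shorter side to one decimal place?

2:1 = 2.00000.
Shorter side = 2812 ÷ 2.00000 ≈ 1406.000 → 1406.0 mm.

1406.0 mm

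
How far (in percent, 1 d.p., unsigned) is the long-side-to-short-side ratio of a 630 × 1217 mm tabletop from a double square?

3.4%

Ratio = 1217 / 630 ≈ 1.9317.
Ideal 2:1 = 2.0000. |1.9317 − 2.0000| / 2.0000 ≈ 3.42% → 3.4%.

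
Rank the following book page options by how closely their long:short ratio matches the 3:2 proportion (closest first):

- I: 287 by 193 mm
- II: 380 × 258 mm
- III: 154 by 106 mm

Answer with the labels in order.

I, II, III

I: 287/193 ≈ 1.487 → |1.487 − 1.500| = 0.013
II: 380/258 ≈ 1.473 → |1.473 − 1.500| = 0.027
III: 154/106 ≈ 1.453 → |1.453 − 1.500| = 0.047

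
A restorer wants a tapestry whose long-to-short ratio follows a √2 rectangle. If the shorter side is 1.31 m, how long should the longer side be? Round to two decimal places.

root-2 ≈ 1.41421.
Longer side = 1.31 × 1.41421 ≈ 1.8526 → 1.85 m.

1.85 m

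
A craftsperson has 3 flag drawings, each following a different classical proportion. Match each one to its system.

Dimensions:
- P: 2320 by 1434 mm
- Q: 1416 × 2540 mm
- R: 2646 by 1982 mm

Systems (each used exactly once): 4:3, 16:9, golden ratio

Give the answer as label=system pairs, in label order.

P=golden ratio, Q=16:9, R=4:3

Ratios: P ≈ 1.618; Q ≈ 1.794; R ≈ 1.335.
Targets: 4:3 ≈ 1.333; 16:9 ≈ 1.778; golden ratio ≈ 1.618.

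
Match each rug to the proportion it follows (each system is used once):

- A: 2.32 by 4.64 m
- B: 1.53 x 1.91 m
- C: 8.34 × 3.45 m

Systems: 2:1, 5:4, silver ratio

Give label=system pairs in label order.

A = 4.64/2.32 ≈ 2.000 → 2:1 (2.000)
B = 1.91/1.53 ≈ 1.248 → 5:4 (1.250)
C = 8.34/3.45 ≈ 2.417 → silver ratio (2.414)

A=2:1, B=5:4, C=silver ratio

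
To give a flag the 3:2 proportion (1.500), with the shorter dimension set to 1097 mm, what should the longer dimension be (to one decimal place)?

3:2 = 1.50000.
Longer side = 1097 × 1.50000 ≈ 1645.500 → 1645.5 mm.

1645.5 mm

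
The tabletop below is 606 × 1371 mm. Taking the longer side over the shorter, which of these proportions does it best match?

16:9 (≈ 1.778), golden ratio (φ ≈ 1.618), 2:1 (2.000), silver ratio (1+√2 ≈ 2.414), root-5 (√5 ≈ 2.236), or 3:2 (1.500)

1371/606 ≈ 2.262. Nearest candidates are root-5 (2.236, off by 0.026) and silver ratio (2.414, off by 0.152).

root-5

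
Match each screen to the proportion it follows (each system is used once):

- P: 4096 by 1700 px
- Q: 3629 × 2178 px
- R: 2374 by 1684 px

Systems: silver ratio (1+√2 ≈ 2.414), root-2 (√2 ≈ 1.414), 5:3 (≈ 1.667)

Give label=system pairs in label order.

P = 4096/1700 ≈ 2.409 → silver ratio (2.414)
Q = 3629/2178 ≈ 1.666 → 5:3 (1.667)
R = 2374/1684 ≈ 1.410 → root-2 (1.414)

P=silver ratio, Q=5:3, R=root-2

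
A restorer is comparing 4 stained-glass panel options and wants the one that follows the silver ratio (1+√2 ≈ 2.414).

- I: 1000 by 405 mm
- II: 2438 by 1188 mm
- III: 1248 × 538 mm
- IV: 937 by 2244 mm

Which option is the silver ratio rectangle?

Target silver ratio ≈ 2.414.
I: 2.469 (Δ0.055)  II: 2.052 (Δ0.362)  III: 2.320 (Δ0.094)  IV: 2.395 (Δ0.019)

IV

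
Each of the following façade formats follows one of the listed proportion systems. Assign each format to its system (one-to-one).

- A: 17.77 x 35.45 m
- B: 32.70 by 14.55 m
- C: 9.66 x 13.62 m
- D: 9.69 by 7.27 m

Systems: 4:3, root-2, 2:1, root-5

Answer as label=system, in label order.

A = 35.45/17.77 ≈ 1.995 → 2:1 (2.000)
B = 32.70/14.55 ≈ 2.247 → root-5 (2.236)
C = 13.62/9.66 ≈ 1.410 → root-2 (1.414)
D = 9.69/7.27 ≈ 1.333 → 4:3 (1.333)

A=2:1, B=root-5, C=root-2, D=4:3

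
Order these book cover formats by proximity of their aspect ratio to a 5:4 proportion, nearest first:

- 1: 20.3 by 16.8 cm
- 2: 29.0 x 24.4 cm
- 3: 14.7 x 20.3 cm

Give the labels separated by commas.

1, 2, 3

1: 20.3/16.8 ≈ 1.208 → |1.208 − 1.250| = 0.042
2: 29.0/24.4 ≈ 1.189 → |1.189 − 1.250| = 0.061
3: 20.3/14.7 ≈ 1.381 → |1.381 − 1.250| = 0.131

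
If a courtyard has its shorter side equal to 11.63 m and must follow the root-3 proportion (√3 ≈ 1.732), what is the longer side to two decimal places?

root-3 ≈ 1.73205.
Longer side = 11.63 × 1.73205 ≈ 20.1437 → 20.14 m.

20.14 m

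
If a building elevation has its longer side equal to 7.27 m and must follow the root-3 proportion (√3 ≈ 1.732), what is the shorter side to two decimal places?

4.20 m

root-3 ≈ 1.73205.
Shorter side = 7.27 ÷ 1.73205 ≈ 4.1973 → 4.20 m.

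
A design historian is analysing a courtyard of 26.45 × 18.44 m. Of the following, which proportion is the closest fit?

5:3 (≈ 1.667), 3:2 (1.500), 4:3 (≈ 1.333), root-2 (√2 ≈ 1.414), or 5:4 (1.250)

Ratio = 26.45 / 18.44 ≈ 1.434.
Distances: 5:3 1.667 (Δ 0.233); 3:2 1.500 (Δ 0.066); 4:3 1.333 (Δ 0.101); root-2 1.414 (Δ 0.020); 5:4 1.250 (Δ 0.184).

root-2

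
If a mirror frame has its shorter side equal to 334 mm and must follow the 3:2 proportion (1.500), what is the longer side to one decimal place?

3:2 = 1.50000.
Longer side = 334 × 1.50000 ≈ 501.000 → 501.0 mm.

501.0 mm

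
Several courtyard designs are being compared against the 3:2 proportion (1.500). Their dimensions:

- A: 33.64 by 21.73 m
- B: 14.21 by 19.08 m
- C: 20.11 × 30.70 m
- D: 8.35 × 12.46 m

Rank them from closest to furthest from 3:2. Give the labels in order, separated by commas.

D, C, A, B

A: 33.64/21.73 ≈ 1.548 → |1.548 − 1.500| = 0.048
B: 19.08/14.21 ≈ 1.343 → |1.343 − 1.500| = 0.157
C: 30.70/20.11 ≈ 1.527 → |1.527 − 1.500| = 0.027
D: 12.46/8.35 ≈ 1.492 → |1.492 − 1.500| = 0.008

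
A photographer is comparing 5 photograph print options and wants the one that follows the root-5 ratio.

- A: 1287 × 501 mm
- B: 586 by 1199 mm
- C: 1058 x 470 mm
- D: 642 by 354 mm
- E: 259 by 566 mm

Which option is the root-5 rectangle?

Target root-5 ≈ 2.236.
A: 2.569 (Δ0.333)  B: 2.046 (Δ0.190)  C: 2.251 (Δ0.015)  D: 1.814 (Δ0.422)  E: 2.185 (Δ0.051)

C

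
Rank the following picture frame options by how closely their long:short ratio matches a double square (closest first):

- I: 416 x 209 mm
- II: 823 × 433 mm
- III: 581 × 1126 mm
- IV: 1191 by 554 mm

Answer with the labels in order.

I: 416/209 ≈ 1.990 → |1.990 − 2.000| = 0.010
II: 823/433 ≈ 1.901 → |1.901 − 2.000| = 0.099
III: 1126/581 ≈ 1.938 → |1.938 − 2.000| = 0.062
IV: 1191/554 ≈ 2.150 → |2.150 − 2.000| = 0.150

I, III, II, IV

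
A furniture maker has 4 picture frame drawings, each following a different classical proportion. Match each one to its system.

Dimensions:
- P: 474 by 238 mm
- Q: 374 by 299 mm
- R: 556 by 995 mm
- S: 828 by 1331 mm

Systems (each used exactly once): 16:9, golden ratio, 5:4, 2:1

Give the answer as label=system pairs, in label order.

P=2:1, Q=5:4, R=16:9, S=golden ratio

P = 474/238 ≈ 1.992 → 2:1 (2.000)
Q = 374/299 ≈ 1.251 → 5:4 (1.250)
R = 995/556 ≈ 1.790 → 16:9 (1.778)
S = 1331/828 ≈ 1.607 → golden ratio (1.618)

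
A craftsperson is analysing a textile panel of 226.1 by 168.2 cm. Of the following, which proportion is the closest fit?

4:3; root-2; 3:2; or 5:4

226.1/168.2 ≈ 1.344. Nearest candidates are 4:3 (1.333, off by 0.011) and root-2 (1.414, off by 0.070).

4:3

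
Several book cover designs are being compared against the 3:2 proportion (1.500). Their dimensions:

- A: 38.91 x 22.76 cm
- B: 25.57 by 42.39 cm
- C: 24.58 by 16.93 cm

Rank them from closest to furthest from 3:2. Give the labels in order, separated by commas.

C, B, A

A: 38.91/22.76 ≈ 1.710 → |1.710 − 1.500| = 0.210
B: 42.39/25.57 ≈ 1.658 → |1.658 − 1.500| = 0.158
C: 24.58/16.93 ≈ 1.452 → |1.452 − 1.500| = 0.048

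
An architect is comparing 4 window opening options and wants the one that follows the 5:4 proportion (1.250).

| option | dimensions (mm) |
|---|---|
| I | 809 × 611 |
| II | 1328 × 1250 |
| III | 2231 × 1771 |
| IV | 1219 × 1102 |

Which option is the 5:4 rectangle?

III

Target 5:4 ≈ 1.250.
I: 1.324 (Δ0.074)  II: 1.062 (Δ0.188)  III: 1.260 (Δ0.010)  IV: 1.106 (Δ0.144)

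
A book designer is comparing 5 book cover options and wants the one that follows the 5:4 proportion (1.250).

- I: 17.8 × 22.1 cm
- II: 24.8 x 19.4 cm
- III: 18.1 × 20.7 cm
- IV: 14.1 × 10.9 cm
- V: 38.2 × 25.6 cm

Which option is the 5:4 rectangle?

I

Ratios (long/short): I ≈ 1.242; II ≈ 1.278; III ≈ 1.144; IV ≈ 1.294; V ≈ 1.492.
5:4 ≈ 1.250; option I is nearest (Δ 0.008).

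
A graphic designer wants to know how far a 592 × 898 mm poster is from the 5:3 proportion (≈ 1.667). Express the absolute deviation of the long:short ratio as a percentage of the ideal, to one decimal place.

Ratio = 898 / 592 ≈ 1.5169.
Ideal 5:3 ≈ 1.6667. |1.5169 − 1.6667| / 1.6667 ≈ 8.99% → 9.0%.

9.0%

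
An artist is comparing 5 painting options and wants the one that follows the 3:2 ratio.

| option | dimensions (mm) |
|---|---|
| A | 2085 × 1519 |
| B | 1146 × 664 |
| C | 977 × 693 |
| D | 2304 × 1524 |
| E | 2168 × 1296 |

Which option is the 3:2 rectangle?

D

Target 3:2 ≈ 1.500.
A: 1.373 (Δ0.127)  B: 1.726 (Δ0.226)  C: 1.410 (Δ0.090)  D: 1.512 (Δ0.012)  E: 1.673 (Δ0.173)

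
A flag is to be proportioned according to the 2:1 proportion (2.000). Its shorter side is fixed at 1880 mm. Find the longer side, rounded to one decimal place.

3760.0 mm

2:1 = 2.00000.
Longer side = 1880 × 2.00000 ≈ 3760.000 → 3760.0 mm.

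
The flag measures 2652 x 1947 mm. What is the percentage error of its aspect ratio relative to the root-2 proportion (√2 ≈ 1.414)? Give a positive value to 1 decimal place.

3.7%

Ratio = 2652 / 1947 ≈ 1.3621.
Ideal root-2 ≈ 1.4142. |1.3621 − 1.4142| / 1.4142 ≈ 3.68% → 3.7%.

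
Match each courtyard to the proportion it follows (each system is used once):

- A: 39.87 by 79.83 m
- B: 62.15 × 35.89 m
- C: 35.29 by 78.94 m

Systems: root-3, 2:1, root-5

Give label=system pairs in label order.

Ratios: A ≈ 2.002; B ≈ 1.732; C ≈ 2.237.
Targets: root-3 ≈ 1.732; 2:1 ≈ 2.000; root-5 ≈ 2.236.

A=2:1, B=root-3, C=root-5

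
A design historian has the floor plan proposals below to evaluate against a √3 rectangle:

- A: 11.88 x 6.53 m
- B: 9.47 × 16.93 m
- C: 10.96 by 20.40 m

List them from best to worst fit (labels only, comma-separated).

A: 11.88/6.53 ≈ 1.819 → |1.819 − 1.732| = 0.087
B: 16.93/9.47 ≈ 1.788 → |1.788 − 1.732| = 0.056
C: 20.40/10.96 ≈ 1.861 → |1.861 − 1.732| = 0.129

B, A, C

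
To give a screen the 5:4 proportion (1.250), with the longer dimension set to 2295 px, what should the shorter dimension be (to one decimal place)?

1836.0 px

5:4 = 1.25000.
Shorter side = 2295 ÷ 1.25000 ≈ 1836.000 → 1836.0 px.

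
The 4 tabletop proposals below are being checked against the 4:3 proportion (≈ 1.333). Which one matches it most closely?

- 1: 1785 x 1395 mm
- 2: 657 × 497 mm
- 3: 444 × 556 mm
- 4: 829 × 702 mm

Ratios (long/short): 1 ≈ 1.280; 2 ≈ 1.322; 3 ≈ 1.252; 4 ≈ 1.181.
4:3 ≈ 1.333; option 2 is nearest (Δ 0.011).

2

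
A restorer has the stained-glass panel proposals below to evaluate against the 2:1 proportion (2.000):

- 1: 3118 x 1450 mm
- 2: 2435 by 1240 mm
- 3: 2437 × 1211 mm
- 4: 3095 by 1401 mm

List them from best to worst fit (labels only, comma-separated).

3, 2, 1, 4

Ratios: 1 = 3118 / 1450 ≈ 2.150; 2 = 2435 / 1240 ≈ 1.964; 3 = 2437 / 1211 ≈ 2.012; 4 = 3095 / 1401 ≈ 2.209.
|Δ from 2.000|: 1 0.150; 2 0.036; 3 0.012; 4 0.209.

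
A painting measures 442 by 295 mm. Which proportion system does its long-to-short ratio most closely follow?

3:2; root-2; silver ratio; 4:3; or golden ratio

3:2

Ratio = 442 / 295 ≈ 1.498.
Distances: 3:2 1.500 (Δ 0.002); root-2 1.414 (Δ 0.084); silver ratio 2.414 (Δ 0.916); 4:3 1.333 (Δ 0.165); golden ratio 1.618 (Δ 0.120).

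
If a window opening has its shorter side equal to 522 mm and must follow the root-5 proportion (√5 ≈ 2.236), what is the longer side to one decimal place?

root-5 ≈ 2.23607.
Longer side = 522 × 2.23607 ≈ 1167.229 → 1167.2 mm.

1167.2 mm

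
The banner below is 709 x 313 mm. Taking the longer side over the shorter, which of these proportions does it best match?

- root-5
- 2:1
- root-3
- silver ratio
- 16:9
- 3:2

root-5

709/313 ≈ 2.265. Nearest candidates are root-5 (2.236, off by 0.029) and silver ratio (2.414, off by 0.149).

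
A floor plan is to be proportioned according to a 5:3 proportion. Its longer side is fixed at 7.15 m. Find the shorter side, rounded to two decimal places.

5:3 ≈ 1.66667.
Shorter side = 7.15 ÷ 1.66667 ≈ 4.2900 → 4.29 m.

4.29 m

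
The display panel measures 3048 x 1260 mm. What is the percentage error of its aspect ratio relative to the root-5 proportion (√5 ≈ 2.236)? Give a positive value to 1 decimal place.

Ratio = 3048 / 1260 ≈ 2.4190.
Ideal root-5 ≈ 2.2361. |2.4190 − 2.2361| / 2.2361 ≈ 8.18% → 8.2%.

8.2%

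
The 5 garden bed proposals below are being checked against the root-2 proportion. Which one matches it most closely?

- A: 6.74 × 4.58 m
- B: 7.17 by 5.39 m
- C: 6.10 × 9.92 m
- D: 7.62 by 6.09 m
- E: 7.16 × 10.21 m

Ratios (long/short): A ≈ 1.472; B ≈ 1.330; C ≈ 1.626; D ≈ 1.251; E ≈ 1.426.
root-2 ≈ 1.414; option E is nearest (Δ 0.012).

E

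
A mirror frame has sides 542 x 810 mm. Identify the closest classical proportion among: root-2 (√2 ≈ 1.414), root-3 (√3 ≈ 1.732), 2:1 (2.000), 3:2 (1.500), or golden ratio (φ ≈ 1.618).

3:2

Ratio = 810 / 542 ≈ 1.494.
Distances: root-2 1.414 (Δ 0.080); root-3 1.732 (Δ 0.238); 2:1 2.000 (Δ 0.506); 3:2 1.500 (Δ 0.006); golden ratio 1.618 (Δ 0.124).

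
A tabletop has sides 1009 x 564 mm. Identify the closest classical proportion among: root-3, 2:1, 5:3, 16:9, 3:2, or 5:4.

Ratio = 1009 / 564 ≈ 1.789.
Distances: root-3 1.732 (Δ 0.057); 2:1 2.000 (Δ 0.211); 5:3 1.667 (Δ 0.122); 16:9 1.778 (Δ 0.011); 3:2 1.500 (Δ 0.289); 5:4 1.250 (Δ 0.539).

16:9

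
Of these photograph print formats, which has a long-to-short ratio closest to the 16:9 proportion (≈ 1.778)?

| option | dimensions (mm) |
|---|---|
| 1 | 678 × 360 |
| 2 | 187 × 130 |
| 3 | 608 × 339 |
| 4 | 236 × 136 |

Target 16:9 ≈ 1.778.
1: 1.883 (Δ0.105)  2: 1.438 (Δ0.340)  3: 1.794 (Δ0.016)  4: 1.735 (Δ0.043)

3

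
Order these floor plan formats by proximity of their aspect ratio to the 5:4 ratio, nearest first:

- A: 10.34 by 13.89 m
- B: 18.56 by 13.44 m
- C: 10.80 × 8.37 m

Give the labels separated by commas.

Ratios: A = 13.89 / 10.34 ≈ 1.343; B = 18.56 / 13.44 ≈ 1.381; C = 10.80 / 8.37 ≈ 1.290.
|Δ from 1.250|: A 0.093; B 0.131; C 0.040.

C, A, B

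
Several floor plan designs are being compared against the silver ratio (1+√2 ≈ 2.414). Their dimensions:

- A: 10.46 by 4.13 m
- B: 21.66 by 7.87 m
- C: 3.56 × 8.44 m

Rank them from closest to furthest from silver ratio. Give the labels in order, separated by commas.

A: 10.46/4.13 ≈ 2.533 → |2.533 − 2.414| = 0.119
B: 21.66/7.87 ≈ 2.752 → |2.752 − 2.414| = 0.338
C: 8.44/3.56 ≈ 2.371 → |2.371 − 2.414| = 0.043

C, A, B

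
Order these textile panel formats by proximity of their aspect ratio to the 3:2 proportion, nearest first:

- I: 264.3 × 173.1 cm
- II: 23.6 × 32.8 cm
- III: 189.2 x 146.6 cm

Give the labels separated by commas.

Ratios: I = 264.3 / 173.1 ≈ 1.527; II = 32.8 / 23.6 ≈ 1.390; III = 189.2 / 146.6 ≈ 1.291.
|Δ from 1.500|: I 0.027; II 0.110; III 0.209.

I, II, III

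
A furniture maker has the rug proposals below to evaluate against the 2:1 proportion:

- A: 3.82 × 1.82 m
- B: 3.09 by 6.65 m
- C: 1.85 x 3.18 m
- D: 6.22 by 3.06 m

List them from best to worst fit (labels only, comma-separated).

D, A, B, C

A: 3.82/1.82 ≈ 2.099 → |2.099 − 2.000| = 0.099
B: 6.65/3.09 ≈ 2.152 → |2.152 − 2.000| = 0.152
C: 3.18/1.85 ≈ 1.719 → |1.719 − 2.000| = 0.281
D: 6.22/3.06 ≈ 2.033 → |2.033 − 2.000| = 0.033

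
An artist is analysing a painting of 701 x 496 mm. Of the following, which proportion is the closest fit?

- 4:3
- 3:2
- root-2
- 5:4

root-2

Ratio = 701 / 496 ≈ 1.413.
Distances: 4:3 1.333 (Δ 0.080); 3:2 1.500 (Δ 0.087); root-2 1.414 (Δ 0.001); 5:4 1.250 (Δ 0.163).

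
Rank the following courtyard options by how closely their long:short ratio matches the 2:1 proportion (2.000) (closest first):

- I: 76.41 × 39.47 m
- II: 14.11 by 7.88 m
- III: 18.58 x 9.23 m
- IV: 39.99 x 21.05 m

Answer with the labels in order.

I: 76.41/39.47 ≈ 1.936 → |1.936 − 2.000| = 0.064
II: 14.11/7.88 ≈ 1.791 → |1.791 − 2.000| = 0.209
III: 18.58/9.23 ≈ 2.013 → |2.013 − 2.000| = 0.013
IV: 39.99/21.05 ≈ 1.900 → |1.900 − 2.000| = 0.100

III, I, IV, II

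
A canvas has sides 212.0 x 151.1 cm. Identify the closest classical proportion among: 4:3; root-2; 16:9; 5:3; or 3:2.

212.0/151.1 ≈ 1.403. Nearest candidates are root-2 (1.414, off by 0.011) and 4:3 (1.333, off by 0.070).

root-2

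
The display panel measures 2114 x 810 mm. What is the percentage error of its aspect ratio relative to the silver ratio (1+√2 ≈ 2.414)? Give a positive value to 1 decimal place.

Ratio = 2114 / 810 ≈ 2.6099.
Ideal silver ratio ≈ 2.4142. |2.6099 − 2.4142| / 2.4142 ≈ 8.11% → 8.1%.

8.1%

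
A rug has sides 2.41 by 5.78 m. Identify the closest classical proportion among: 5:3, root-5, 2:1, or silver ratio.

silver ratio

5.78/2.41 ≈ 2.398. Nearest candidates are silver ratio (2.414, off by 0.016) and root-5 (2.236, off by 0.162).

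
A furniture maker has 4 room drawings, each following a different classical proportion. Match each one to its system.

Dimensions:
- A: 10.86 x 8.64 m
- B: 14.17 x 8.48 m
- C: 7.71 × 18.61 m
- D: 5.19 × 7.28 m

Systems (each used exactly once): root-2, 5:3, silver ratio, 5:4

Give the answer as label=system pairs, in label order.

A = 10.86/8.64 ≈ 1.257 → 5:4 (1.250)
B = 14.17/8.48 ≈ 1.671 → 5:3 (1.667)
C = 18.61/7.71 ≈ 2.414 → silver ratio (2.414)
D = 7.28/5.19 ≈ 1.403 → root-2 (1.414)

A=5:4, B=5:3, C=silver ratio, D=root-2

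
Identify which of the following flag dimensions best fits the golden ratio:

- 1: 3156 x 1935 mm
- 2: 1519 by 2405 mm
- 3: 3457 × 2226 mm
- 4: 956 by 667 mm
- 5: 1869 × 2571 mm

Target golden ratio ≈ 1.618.
1: 1.631 (Δ0.013)  2: 1.583 (Δ0.035)  3: 1.553 (Δ0.065)  4: 1.433 (Δ0.185)  5: 1.376 (Δ0.242)

1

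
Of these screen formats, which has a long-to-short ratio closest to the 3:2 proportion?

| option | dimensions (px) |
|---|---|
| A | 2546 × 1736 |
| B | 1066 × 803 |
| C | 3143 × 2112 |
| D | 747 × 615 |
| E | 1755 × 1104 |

Target 3:2 ≈ 1.500.
A: 1.467 (Δ0.033)  B: 1.328 (Δ0.172)  C: 1.488 (Δ0.012)  D: 1.215 (Δ0.285)  E: 1.590 (Δ0.090)

C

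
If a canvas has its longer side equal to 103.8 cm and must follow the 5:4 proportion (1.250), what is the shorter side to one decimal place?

83.0 cm

5:4 = 1.25000.
Shorter side = 103.8 ÷ 1.25000 ≈ 83.040 → 83.0 cm.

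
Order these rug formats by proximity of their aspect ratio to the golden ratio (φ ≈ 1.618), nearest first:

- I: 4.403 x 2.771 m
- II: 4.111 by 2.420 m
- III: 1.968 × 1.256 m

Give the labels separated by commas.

I: 4.403/2.771 ≈ 1.589 → |1.589 − 1.618| = 0.029
II: 4.111/2.420 ≈ 1.699 → |1.699 − 1.618| = 0.081
III: 1.968/1.256 ≈ 1.567 → |1.567 − 1.618| = 0.051

I, III, II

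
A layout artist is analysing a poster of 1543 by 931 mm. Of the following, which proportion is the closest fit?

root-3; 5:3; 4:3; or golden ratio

5:3

1543/931 ≈ 1.657. Nearest candidates are 5:3 (1.667, off by 0.010) and golden ratio (1.618, off by 0.039).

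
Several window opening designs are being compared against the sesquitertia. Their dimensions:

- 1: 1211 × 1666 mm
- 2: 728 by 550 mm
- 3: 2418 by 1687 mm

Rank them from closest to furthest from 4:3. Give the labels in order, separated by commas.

1: 1666/1211 ≈ 1.376 → |1.376 − 1.333| = 0.043
2: 728/550 ≈ 1.324 → |1.324 − 1.333| = 0.009
3: 2418/1687 ≈ 1.433 → |1.433 − 1.333| = 0.100

2, 1, 3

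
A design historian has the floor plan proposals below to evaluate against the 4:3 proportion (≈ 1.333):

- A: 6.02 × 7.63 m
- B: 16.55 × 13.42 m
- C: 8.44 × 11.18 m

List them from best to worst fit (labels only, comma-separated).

C, A, B

Ratios: A = 7.63 / 6.02 ≈ 1.267; B = 16.55 / 13.42 ≈ 1.233; C = 11.18 / 8.44 ≈ 1.325.
|Δ from 1.333|: A 0.066; B 0.100; C 0.008.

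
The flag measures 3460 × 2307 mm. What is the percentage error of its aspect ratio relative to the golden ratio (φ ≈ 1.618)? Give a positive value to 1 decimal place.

Ratio = 3460 / 2307 ≈ 1.4998.
Ideal golden ratio ≈ 1.6180. |1.4998 − 1.6180| / 1.6180 ≈ 7.31% → 7.3%.

7.3%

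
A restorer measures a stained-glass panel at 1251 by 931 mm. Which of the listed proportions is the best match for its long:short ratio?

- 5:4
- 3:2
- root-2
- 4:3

4:3

1251/931 ≈ 1.344. Nearest candidates are 4:3 (1.333, off by 0.011) and root-2 (1.414, off by 0.070).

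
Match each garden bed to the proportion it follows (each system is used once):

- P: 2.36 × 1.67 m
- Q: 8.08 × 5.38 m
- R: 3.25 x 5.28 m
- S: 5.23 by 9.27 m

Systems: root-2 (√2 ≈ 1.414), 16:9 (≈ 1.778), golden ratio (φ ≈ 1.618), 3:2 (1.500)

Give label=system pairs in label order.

Ratios: P ≈ 1.413; Q ≈ 1.502; R ≈ 1.625; S ≈ 1.772.
Targets: root-2 ≈ 1.414; 16:9 ≈ 1.778; golden ratio ≈ 1.618; 3:2 ≈ 1.500.

P=root-2, Q=3:2, R=golden ratio, S=16:9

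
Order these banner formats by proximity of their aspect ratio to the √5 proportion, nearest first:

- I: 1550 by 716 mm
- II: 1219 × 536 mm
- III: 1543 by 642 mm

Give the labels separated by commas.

II, I, III

Ratios: I = 1550 / 716 ≈ 2.165; II = 1219 / 536 ≈ 2.274; III = 1543 / 642 ≈ 2.403.
|Δ from 2.236|: I 0.071; II 0.038; III 0.167.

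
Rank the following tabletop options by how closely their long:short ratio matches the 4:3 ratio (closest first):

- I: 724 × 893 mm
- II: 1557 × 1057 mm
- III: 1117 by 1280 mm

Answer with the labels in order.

I, II, III

Ratios: I = 893 / 724 ≈ 1.233; II = 1557 / 1057 ≈ 1.473; III = 1280 / 1117 ≈ 1.146.
|Δ from 1.333|: I 0.100; II 0.140; III 0.187.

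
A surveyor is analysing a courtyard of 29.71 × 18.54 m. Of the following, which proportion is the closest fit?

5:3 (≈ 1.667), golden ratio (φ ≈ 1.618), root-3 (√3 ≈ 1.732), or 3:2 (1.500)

golden ratio

29.71/18.54 ≈ 1.602. Nearest candidates are golden ratio (1.618, off by 0.016) and 5:3 (1.667, off by 0.065).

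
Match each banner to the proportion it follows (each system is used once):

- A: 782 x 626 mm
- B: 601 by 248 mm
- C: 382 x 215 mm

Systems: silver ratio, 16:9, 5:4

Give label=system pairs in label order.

Ratios: A ≈ 1.249; B ≈ 2.423; C ≈ 1.777.
Targets: silver ratio ≈ 2.414; 16:9 ≈ 1.778; 5:4 ≈ 1.250.

A=5:4, B=silver ratio, C=16:9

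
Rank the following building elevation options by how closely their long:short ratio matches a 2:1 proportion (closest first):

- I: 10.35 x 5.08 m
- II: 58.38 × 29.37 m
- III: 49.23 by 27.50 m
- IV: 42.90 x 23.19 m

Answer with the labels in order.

Ratios: I = 10.35 / 5.08 ≈ 2.037; II = 58.38 / 29.37 ≈ 1.988; III = 49.23 / 27.50 ≈ 1.790; IV = 42.90 / 23.19 ≈ 1.850.
|Δ from 2.000|: I 0.037; II 0.012; III 0.210; IV 0.150.

II, I, IV, III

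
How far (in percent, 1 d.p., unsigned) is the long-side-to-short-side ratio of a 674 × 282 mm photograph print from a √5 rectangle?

Ratio = 674 / 282 ≈ 2.3901.
Ideal root-5 ≈ 2.2361. |2.3901 − 2.2361| / 2.2361 ≈ 6.89% → 6.9%.

6.9%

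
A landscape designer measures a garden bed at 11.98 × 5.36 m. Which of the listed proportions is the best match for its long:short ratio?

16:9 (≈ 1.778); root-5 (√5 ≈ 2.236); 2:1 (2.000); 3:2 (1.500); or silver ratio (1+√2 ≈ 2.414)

Ratio = 11.98 / 5.36 ≈ 2.235.
Distances: 16:9 1.778 (Δ 0.457); root-5 2.236 (Δ 0.001); 2:1 2.000 (Δ 0.235); 3:2 1.500 (Δ 0.735); silver ratio 2.414 (Δ 0.179).

root-5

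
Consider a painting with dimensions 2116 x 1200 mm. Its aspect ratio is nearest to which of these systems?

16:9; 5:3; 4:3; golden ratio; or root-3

16:9

2116/1200 ≈ 1.763. Nearest candidates are 16:9 (1.778, off by 0.015) and root-3 (1.732, off by 0.031).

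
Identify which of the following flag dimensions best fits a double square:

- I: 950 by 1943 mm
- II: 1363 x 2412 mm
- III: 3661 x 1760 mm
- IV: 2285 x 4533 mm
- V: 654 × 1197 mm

IV

Ratios (long/short): I ≈ 2.045; II ≈ 1.770; III ≈ 2.080; IV ≈ 1.984; V ≈ 1.830.
2:1 ≈ 2.000; option IV is nearest (Δ 0.016).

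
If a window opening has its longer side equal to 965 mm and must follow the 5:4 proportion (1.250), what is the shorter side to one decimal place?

772.0 mm

5:4 = 1.25000.
Shorter side = 965 ÷ 1.25000 ≈ 772.000 → 772.0 mm.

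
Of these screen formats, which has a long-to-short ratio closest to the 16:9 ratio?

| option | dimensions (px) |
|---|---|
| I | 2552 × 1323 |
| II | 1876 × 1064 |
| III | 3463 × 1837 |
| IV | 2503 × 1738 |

Target 16:9 ≈ 1.778.
I: 1.929 (Δ0.151)  II: 1.763 (Δ0.015)  III: 1.885 (Δ0.107)  IV: 1.440 (Δ0.338)

II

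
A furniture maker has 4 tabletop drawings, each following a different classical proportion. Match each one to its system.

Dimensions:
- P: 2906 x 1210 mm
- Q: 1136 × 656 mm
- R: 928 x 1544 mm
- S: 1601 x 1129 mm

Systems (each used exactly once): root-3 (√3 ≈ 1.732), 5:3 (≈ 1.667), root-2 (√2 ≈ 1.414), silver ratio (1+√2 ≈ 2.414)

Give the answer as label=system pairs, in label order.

P = 2906/1210 ≈ 2.402 → silver ratio (2.414)
Q = 1136/656 ≈ 1.732 → root-3 (1.732)
R = 1544/928 ≈ 1.664 → 5:3 (1.667)
S = 1601/1129 ≈ 1.418 → root-2 (1.414)

P=silver ratio, Q=root-3, R=5:3, S=root-2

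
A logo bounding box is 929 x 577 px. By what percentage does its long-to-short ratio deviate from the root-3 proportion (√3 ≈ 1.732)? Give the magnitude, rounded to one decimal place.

Ratio = 929 / 577 ≈ 1.6101.
Ideal root-3 ≈ 1.7321. |1.6101 − 1.7321| / 1.7321 ≈ 7.04% → 7.0%.

7.0%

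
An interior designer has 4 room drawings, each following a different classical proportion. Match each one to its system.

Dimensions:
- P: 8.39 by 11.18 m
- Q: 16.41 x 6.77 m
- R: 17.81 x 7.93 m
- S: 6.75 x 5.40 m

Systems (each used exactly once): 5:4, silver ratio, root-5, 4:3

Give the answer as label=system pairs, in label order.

Ratios: P ≈ 1.333; Q ≈ 2.424; R ≈ 2.246; S ≈ 1.250.
Targets: 5:4 ≈ 1.250; silver ratio ≈ 2.414; root-5 ≈ 2.236; 4:3 ≈ 1.333.

P=4:3, Q=silver ratio, R=root-5, S=5:4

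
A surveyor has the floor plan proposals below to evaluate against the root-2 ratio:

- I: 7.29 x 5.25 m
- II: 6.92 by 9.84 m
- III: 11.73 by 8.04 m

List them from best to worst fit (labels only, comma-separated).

I: 7.29/5.25 ≈ 1.389 → |1.389 − 1.414| = 0.025
II: 9.84/6.92 ≈ 1.422 → |1.422 − 1.414| = 0.008
III: 11.73/8.04 ≈ 1.459 → |1.459 − 1.414| = 0.045

II, I, III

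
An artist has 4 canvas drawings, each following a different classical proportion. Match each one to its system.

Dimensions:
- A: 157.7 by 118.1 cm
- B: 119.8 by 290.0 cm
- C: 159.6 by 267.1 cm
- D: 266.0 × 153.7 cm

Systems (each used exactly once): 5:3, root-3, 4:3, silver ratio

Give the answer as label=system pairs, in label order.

Ratios: A ≈ 1.335; B ≈ 2.421; C ≈ 1.674; D ≈ 1.731.
Targets: 5:3 ≈ 1.667; root-3 ≈ 1.732; 4:3 ≈ 1.333; silver ratio ≈ 2.414.

A=4:3, B=silver ratio, C=5:3, D=root-3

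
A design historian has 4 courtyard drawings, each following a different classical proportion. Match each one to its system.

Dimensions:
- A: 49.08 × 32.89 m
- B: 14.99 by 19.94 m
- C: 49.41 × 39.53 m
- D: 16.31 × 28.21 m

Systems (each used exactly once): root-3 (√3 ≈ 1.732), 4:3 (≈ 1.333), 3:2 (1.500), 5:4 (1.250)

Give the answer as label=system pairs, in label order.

A = 49.08/32.89 ≈ 1.492 → 3:2 (1.500)
B = 19.94/14.99 ≈ 1.330 → 4:3 (1.333)
C = 49.41/39.53 ≈ 1.250 → 5:4 (1.250)
D = 28.21/16.31 ≈ 1.730 → root-3 (1.732)

A=3:2, B=4:3, C=5:4, D=root-3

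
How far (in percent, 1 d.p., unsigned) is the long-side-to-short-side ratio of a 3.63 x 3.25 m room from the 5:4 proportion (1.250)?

Ratio = 3.63 / 3.25 ≈ 1.1169.
Ideal 5:4 = 1.2500. |1.1169 − 1.2500| / 1.2500 ≈ 10.65% → 10.6%.

10.6%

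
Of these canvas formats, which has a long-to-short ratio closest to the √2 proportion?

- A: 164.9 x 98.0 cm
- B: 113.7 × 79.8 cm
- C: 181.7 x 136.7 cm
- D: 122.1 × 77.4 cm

Ratios (long/short): A ≈ 1.683; B ≈ 1.425; C ≈ 1.329; D ≈ 1.578.
root-2 ≈ 1.414; option B is nearest (Δ 0.011).

B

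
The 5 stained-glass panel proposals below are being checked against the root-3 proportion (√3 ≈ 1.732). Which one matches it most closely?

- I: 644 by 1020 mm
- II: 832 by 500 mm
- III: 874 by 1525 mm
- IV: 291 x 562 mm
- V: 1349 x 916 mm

III

Ratios (long/short): I ≈ 1.584; II ≈ 1.664; III ≈ 1.745; IV ≈ 1.931; V ≈ 1.473.
root-3 ≈ 1.732; option III is nearest (Δ 0.013).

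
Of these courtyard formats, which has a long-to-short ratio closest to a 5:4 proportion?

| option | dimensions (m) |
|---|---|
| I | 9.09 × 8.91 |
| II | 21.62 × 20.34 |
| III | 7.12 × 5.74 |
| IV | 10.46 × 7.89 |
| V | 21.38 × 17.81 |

III

Ratios (long/short): I ≈ 1.020; II ≈ 1.063; III ≈ 1.240; IV ≈ 1.326; V ≈ 1.200.
5:4 ≈ 1.250; option III is nearest (Δ 0.010).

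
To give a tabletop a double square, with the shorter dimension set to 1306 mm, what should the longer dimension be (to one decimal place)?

2:1 = 2.00000.
Longer side = 1306 × 2.00000 ≈ 2612.000 → 2612.0 mm.

2612.0 mm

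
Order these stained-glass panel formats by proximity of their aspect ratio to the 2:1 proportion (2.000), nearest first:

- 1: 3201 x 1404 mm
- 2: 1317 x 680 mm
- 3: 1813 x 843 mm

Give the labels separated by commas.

1: 3201/1404 ≈ 2.280 → |2.280 − 2.000| = 0.280
2: 1317/680 ≈ 1.937 → |1.937 − 2.000| = 0.063
3: 1813/843 ≈ 2.151 → |2.151 − 2.000| = 0.151

2, 3, 1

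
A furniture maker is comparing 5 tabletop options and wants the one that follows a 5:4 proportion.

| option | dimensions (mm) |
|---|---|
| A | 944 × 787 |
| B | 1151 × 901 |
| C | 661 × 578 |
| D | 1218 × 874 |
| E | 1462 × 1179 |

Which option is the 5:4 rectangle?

Ratios (long/short): A ≈ 1.199; B ≈ 1.277; C ≈ 1.144; D ≈ 1.394; E ≈ 1.240.
5:4 ≈ 1.250; option E is nearest (Δ 0.010).

E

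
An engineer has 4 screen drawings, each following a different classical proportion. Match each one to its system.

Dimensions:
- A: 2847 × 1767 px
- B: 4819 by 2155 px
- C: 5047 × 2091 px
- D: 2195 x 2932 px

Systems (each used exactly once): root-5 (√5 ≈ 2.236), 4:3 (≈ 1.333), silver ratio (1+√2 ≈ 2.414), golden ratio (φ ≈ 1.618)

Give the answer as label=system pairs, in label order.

A = 2847/1767 ≈ 1.611 → golden ratio (1.618)
B = 4819/2155 ≈ 2.236 → root-5 (2.236)
C = 5047/2091 ≈ 2.414 → silver ratio (2.414)
D = 2932/2195 ≈ 1.336 → 4:3 (1.333)

A=golden ratio, B=root-5, C=silver ratio, D=4:3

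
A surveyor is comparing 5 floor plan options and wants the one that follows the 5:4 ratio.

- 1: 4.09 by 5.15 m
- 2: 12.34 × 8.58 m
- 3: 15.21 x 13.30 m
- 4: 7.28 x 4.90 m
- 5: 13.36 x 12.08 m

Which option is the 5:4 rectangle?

Ratios (long/short): 1 ≈ 1.259; 2 ≈ 1.438; 3 ≈ 1.144; 4 ≈ 1.486; 5 ≈ 1.106.
5:4 ≈ 1.250; option 1 is nearest (Δ 0.009).

1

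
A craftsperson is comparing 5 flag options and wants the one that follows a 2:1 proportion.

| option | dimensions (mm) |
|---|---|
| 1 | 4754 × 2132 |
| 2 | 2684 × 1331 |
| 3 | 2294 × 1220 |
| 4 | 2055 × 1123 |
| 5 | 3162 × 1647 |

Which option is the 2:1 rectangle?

Ratios (long/short): 1 ≈ 2.230; 2 ≈ 2.017; 3 ≈ 1.880; 4 ≈ 1.830; 5 ≈ 1.920.
2:1 ≈ 2.000; option 2 is nearest (Δ 0.017).

2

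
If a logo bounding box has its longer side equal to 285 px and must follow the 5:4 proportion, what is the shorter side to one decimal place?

228.0 px

5:4 = 1.25000.
Shorter side = 285 ÷ 1.25000 ≈ 228.000 → 228.0 px.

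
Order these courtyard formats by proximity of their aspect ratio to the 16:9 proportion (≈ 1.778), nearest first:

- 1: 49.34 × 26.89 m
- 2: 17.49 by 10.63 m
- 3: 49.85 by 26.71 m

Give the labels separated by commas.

1: 49.34/26.89 ≈ 1.835 → |1.835 − 1.778| = 0.057
2: 17.49/10.63 ≈ 1.645 → |1.645 − 1.778| = 0.133
3: 49.85/26.71 ≈ 1.866 → |1.866 − 1.778| = 0.088

1, 3, 2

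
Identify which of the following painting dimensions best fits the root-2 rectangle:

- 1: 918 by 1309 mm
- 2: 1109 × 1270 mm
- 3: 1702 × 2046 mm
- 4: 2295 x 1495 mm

1

Ratios (long/short): 1 ≈ 1.426; 2 ≈ 1.145; 3 ≈ 1.202; 4 ≈ 1.535.
root-2 ≈ 1.414; option 1 is nearest (Δ 0.012).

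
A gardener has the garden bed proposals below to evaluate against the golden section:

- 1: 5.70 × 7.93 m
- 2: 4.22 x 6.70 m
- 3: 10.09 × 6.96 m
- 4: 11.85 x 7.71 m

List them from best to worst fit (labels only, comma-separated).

1: 7.93/5.70 ≈ 1.391 → |1.391 − 1.618| = 0.227
2: 6.70/4.22 ≈ 1.588 → |1.588 − 1.618| = 0.030
3: 10.09/6.96 ≈ 1.450 → |1.450 − 1.618| = 0.168
4: 11.85/7.71 ≈ 1.537 → |1.537 − 1.618| = 0.081

2, 4, 3, 1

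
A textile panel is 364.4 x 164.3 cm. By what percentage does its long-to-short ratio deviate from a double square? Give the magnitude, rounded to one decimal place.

10.9%

Ratio = 364.4 / 164.3 ≈ 2.2179.
Ideal 2:1 = 2.0000. |2.2179 − 2.0000| / 2.0000 ≈ 10.90% → 10.9%.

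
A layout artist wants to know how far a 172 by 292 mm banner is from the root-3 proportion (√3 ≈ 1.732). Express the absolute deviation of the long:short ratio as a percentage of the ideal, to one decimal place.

Ratio = 292 / 172 ≈ 1.6977.
Ideal root-3 ≈ 1.7321. |1.6977 − 1.7321| / 1.7321 ≈ 1.99% → 2.0%.

2.0%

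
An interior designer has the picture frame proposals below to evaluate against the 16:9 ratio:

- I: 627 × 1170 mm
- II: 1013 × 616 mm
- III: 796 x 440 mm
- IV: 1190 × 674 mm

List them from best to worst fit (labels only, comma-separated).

I: 1170/627 ≈ 1.866 → |1.866 − 1.778| = 0.088
II: 1013/616 ≈ 1.644 → |1.644 − 1.778| = 0.134
III: 796/440 ≈ 1.809 → |1.809 − 1.778| = 0.031
IV: 1190/674 ≈ 1.766 → |1.766 − 1.778| = 0.012

IV, III, I, II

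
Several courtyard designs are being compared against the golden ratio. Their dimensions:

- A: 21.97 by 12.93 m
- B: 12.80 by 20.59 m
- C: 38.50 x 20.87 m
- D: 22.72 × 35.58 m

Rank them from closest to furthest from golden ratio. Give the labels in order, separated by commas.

Ratios: A = 21.97 / 12.93 ≈ 1.699; B = 20.59 / 12.80 ≈ 1.609; C = 38.50 / 20.87 ≈ 1.845; D = 35.58 / 22.72 ≈ 1.566.
|Δ from 1.618|: A 0.081; B 0.009; C 0.227; D 0.052.

B, D, A, C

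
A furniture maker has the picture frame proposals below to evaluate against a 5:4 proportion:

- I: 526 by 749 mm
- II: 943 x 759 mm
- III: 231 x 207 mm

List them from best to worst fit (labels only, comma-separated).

II, III, I

Ratios: I = 749 / 526 ≈ 1.424; II = 943 / 759 ≈ 1.242; III = 231 / 207 ≈ 1.116.
|Δ from 1.250|: I 0.174; II 0.008; III 0.134.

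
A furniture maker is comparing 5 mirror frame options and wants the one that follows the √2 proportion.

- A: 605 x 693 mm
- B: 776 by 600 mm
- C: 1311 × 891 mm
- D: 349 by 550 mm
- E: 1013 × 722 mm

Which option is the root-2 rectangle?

E

Target root-2 ≈ 1.414.
A: 1.145 (Δ0.269)  B: 1.293 (Δ0.121)  C: 1.471 (Δ0.057)  D: 1.576 (Δ0.162)  E: 1.403 (Δ0.011)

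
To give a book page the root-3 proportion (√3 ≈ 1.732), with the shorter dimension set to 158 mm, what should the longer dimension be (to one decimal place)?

273.7 mm

root-3 ≈ 1.73205.
Longer side = 158 × 1.73205 ≈ 273.664 → 273.7 mm.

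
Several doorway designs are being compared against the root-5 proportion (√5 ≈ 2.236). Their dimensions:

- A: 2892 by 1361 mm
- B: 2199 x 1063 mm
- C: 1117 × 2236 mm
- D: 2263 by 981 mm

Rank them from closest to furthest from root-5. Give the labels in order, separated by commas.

A: 2892/1361 ≈ 2.125 → |2.125 − 2.236| = 0.111
B: 2199/1063 ≈ 2.069 → |2.069 − 2.236| = 0.167
C: 2236/1117 ≈ 2.002 → |2.002 − 2.236| = 0.234
D: 2263/981 ≈ 2.307 → |2.307 − 2.236| = 0.071

D, A, B, C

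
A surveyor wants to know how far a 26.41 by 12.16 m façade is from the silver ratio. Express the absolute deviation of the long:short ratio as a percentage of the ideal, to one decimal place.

Ratio = 26.41 / 12.16 ≈ 2.1719.
Ideal silver ratio ≈ 2.4142. |2.1719 − 2.4142| / 2.4142 ≈ 10.04% → 10.0%.

10.0%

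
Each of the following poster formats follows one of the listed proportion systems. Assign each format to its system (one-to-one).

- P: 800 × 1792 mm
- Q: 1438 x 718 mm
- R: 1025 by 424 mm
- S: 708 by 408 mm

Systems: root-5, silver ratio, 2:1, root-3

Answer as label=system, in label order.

P = 1792/800 ≈ 2.240 → root-5 (2.236)
Q = 1438/718 ≈ 2.003 → 2:1 (2.000)
R = 1025/424 ≈ 2.417 → silver ratio (2.414)
S = 708/408 ≈ 1.735 → root-3 (1.732)

P=root-5, Q=2:1, R=silver ratio, S=root-3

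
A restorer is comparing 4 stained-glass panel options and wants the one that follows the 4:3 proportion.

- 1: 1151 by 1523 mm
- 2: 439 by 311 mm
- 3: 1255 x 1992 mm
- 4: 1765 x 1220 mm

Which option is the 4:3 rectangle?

Ratios (long/short): 1 ≈ 1.323; 2 ≈ 1.412; 3 ≈ 1.587; 4 ≈ 1.447.
4:3 ≈ 1.333; option 1 is nearest (Δ 0.010).

1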